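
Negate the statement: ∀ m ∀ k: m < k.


Negation flips each quantifier (∀↔∃) and negates the inner predicate.
¬(∀ m ∀ k: φ) = ∃ m ∃ k: ¬φ.

∃ m ∃ k: ¬(m < k)


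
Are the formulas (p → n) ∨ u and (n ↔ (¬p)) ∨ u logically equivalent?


Compare truth tables:
n | p | u | φ | ψ
-----------------
F | F | F | T | F
T | F | F | T | T
F | T | F | F | T
T | T | F | T | F
F | F | T | T | T
T | F | T | T | T
F | T | T | T | T
T | T | T | T | T
They differ at row 1 (n=F, p=F, u=F): φ=T but ψ=F.

No, they are not logically equivalent.


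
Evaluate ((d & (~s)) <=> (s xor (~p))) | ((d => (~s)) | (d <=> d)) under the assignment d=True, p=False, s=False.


Substitute d=True, p=False, s=False:
~s = True
d & (~s) = True & True = True
~p = True
s xor (~p) = False xor True = True
(d & (~s)) <=> (s xor (~p)) = True <=> True = True
~s = True
d => (~s) = True => True = True
d <=> d = True <=> True = True
(d => (~s)) | (d <=> d) = True | True = True
((d & (~s)) <=> (s xor (~p))) | ((d => (~s)) | (d <=> d)) = True | True = True

True


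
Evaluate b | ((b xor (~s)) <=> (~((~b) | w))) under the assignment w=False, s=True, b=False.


Substitute w=False, s=True, b=False:
~s = False
b xor (~s) = False xor False = False
~b = True
(~b) | w = True | False = True
~((~b) | w) = False
(b xor (~s)) <=> (~((~b) | w)) = False <=> False = True
b | ((b xor (~s)) <=> (~((~b) | w))) = False | True = True

True


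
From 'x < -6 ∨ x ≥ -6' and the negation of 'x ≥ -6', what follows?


Disjunctive syllogism: from (P ∨ Q) and ¬P, infer Q.
One disjunct, 'x ≥ -6', is ruled out; the other must hold.

x < -6


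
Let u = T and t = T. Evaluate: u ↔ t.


Biconditional is true when both operands have the same truth value.
Substitute: u=T, t=T.
T ↔ T evaluates to T.

T


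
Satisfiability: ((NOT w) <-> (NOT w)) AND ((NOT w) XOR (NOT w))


Check all 2 assignments over {w}:
w | φ
-----
F | F
T | F
No assignment makes the formula true.

Unsatisfiable.


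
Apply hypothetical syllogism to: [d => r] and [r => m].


Hypothetical syllogism: from (P → Q) and (Q → R), infer (P → R).
Chain the two implications through the shared middle term 'r'.

d => m


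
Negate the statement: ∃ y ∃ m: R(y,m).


Negation flips each quantifier (∀↔∃) and negates the inner predicate.
¬(∃ y ∃ m: φ) = ∀ y ∀ m: ¬φ.

∀ y ∀ m: ¬(R(y,m))


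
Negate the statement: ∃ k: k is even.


¬(∀ x: φ) = ∃ x: ¬φ, and ¬(∃ x: φ) = ∀ x: ¬φ.
Apply to the existential statement.

∀ k: ¬(k is even)


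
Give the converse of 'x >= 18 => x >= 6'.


The converse of (P → Q) is (Q → P). It is not in general equivalent to the original.
Here P = 'x >= 18' and Q = 'x >= 6'.

If x >= 6, then x >= 18.


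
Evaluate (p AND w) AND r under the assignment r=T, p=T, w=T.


Substitute r=T, p=T, w=T:
p AND w = T AND T = T
(p AND w) AND r = T AND T = T

T


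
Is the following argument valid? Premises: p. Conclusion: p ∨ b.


This matches the form of disjunction introduction: the conclusion follows in every model of the premises.

Valid.


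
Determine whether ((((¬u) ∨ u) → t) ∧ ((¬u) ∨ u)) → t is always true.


Build the truth table over {t, u}:
t | u | φ
---------
F | F | T
T | F | T
F | T | T
T | T | T
Every row evaluates to true.

Yes, it is a tautology.


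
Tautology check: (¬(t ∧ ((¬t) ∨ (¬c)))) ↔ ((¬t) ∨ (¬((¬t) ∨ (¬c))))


Build the truth table over {c, t}:
c | t | φ
---------
F | F | T
T | F | T
F | T | T
T | T | T
Every row evaluates to true.

Yes, it is a tautology.


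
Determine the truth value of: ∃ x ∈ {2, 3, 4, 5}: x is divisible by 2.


Evaluate the predicate on each element: 2:T, 3:F, 4:T, 5:F.
Witness x = 2 satisfies the predicate.

T


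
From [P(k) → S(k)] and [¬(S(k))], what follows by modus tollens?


Modus tollens: from (P → Q) and ¬Q, infer ¬P.
Q = 'S(k)' is denied; since P → Q, P must also fail.

Not (P(k)).


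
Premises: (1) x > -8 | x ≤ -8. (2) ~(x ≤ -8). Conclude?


Disjunctive syllogism: from (P ∨ Q) and ¬P, infer Q.
One disjunct, 'x ≤ -8', is ruled out; the other must hold.

x > -8


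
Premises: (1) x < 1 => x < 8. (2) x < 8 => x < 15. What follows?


Hypothetical syllogism: from (P → Q) and (Q → R), infer (P → R).
Chain the two implications through the shared middle term 'x < 8'.

x < 1 => x < 15


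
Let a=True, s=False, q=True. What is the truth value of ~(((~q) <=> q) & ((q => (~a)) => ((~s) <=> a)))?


Substitute a=True, s=False, q=True:
~q = False
(~q) <=> q = False <=> True = False
~a = False
q => (~a) = True => False = False
~s = True
(~s) <=> a = True <=> True = True
(q => (~a)) => ((~s) <=> a) = False => True = True
((~q) <=> q) & ((q => (~a)) => ((~s) <=> a)) = False & True = False
~(((~q) <=> q) & ((q => (~a)) => ((~s) <=> a))) = True

True


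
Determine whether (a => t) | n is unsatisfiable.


Truth table over {a, n, t}:
a | n | t | φ
-------------
False | False | False | True
True | False | False | False
False | True | False | True
True | True | False | True
False | False | True | True
True | False | True | True
False | True | True | True
True | True | True | True
Satisfying assignment at row 1: a=False, n=False, t=False gives True.

No, it is not a contradiction.


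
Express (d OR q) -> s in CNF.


Step 1: Rewrite as ¬(d ∨ q) ∨ s = (¬d ∧ ¬q) ∨ s.
Step 2: Distribute ∨ over ∧.

((NOT d) OR s) AND ((NOT q) OR s)


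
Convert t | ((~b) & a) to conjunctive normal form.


Step 1: Distribute ∨ over ∧: t ∨ ((¬b) ∧ a) = (t ∨ (¬b)) ∧ (t ∨ a).

(t | (~b)) & (t | a)


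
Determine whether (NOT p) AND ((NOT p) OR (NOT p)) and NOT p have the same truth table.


Compare truth tables:
p | φ | ψ
---------
F | T | T
T | F | F
The columns φ and ψ agree on every row.

Yes, they are logically equivalent.


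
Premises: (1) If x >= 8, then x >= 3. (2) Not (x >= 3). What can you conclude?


Modus tollens: from (P → Q) and ¬Q, infer ¬P.
Q = 'x >= 3' is denied; since P → Q, P must also fail.

Not (x >= 8).


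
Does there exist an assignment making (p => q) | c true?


Search for a satisfying assignment over {c, p, q}.
Try c=False, p=False, q=False: the formula evaluates to True.
A satisfying assignment exists.

Satisfiable.


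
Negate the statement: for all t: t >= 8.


¬(for all x: φ) = there exists x: ¬φ, and ¬(there exists x: φ) = for all x: ¬φ.
Apply to the universal statement.

there exists t: NOT(t >= 8)


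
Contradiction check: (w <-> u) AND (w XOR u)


Truth table over {u, w}:
u | w | φ
---------
F | F | F
T | F | F
F | T | F
T | T | F
Every row is false.

Yes, it is a contradiction.


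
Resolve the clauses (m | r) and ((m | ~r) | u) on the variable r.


The clauses contain complementary literals r and ~r.
Resolution eliminates this pair and disjoins the remaining literals (merging duplicates).

(m | u)


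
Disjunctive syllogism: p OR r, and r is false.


Disjunctive syllogism: from (P ∨ Q) and ¬P, infer Q.
One disjunct, 'r', is ruled out; the other must hold.

p


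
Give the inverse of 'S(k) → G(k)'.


The inverse of (P → Q) is (¬P → ¬Q). It is equivalent to the converse, not to the original.
Here P = 'S(k)' and Q = 'G(k)'.

If not (S(k)), then not (G(k)).


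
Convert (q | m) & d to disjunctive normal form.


Step 1: Distribute ∧ over ∨: (q ∨ m) ∧ d = (q ∧ d) ∨ (m ∧ d).

(q & d) | (m & d)


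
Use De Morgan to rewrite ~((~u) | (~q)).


De Morgan: the negation of a disjunction is the conjunction of the negations.
Distribute ~ across |, flipping it to &, and negate each literal.

u & q


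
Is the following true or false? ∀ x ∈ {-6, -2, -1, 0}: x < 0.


Evaluate the predicate on each element: -6:T, -2:T, -1:T, 0:F.
Counterexample x = 0 fails the predicate.

F


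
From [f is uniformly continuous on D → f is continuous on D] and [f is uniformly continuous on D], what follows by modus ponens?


Modus ponens: from (P → Q) and P, infer Q.
P = 'f is uniformly continuous on D' is asserted, and P → Q holds, so Q follows.

f is continuous on D.


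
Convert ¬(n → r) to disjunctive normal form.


Step 1: Rewrite implication then negate: ¬(¬n ∨ r) = n ∧ ¬r.

n ∧ (¬r)


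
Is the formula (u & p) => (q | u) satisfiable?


Search for a satisfying assignment over {p, q, u}.
Try p=False, q=False, u=False: the formula evaluates to True.
A satisfying assignment exists.

Satisfiable.


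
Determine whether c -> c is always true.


Build the truth table over {c}:
c | φ
-----
F | T
T | T
Every row evaluates to true.

Yes, it is a tautology.


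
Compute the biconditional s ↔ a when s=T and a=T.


Biconditional is true when both operands have the same truth value.
Substitute: s=T, a=T.
T ↔ T evaluates to T.

T


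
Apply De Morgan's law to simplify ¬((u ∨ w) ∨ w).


De Morgan: the negation of a disjunction is the conjunction of the negations.
Distribute ¬ across ∨, flipping it to ∧, and negate each literal.

((¬u) ∧ (¬w)) ∧ (¬w)


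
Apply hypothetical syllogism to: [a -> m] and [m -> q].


Hypothetical syllogism: from (P → Q) and (Q → R), infer (P → R).
Chain the two implications through the shared middle term 'm'.

a -> q


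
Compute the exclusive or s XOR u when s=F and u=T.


Exclusive or is true when exactly one operand is true.
Substitute: s=F, u=T.
F XOR T evaluates to T.

T


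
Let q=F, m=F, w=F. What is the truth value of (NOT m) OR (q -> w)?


Substitute q=F, m=F, w=F:
NOT m = T
q -> w = F -> F = T
(NOT m) OR (q -> w) = T OR T = T

T


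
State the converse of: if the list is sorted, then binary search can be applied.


The converse of (P → Q) is (Q → P). It is not in general equivalent to the original.
Here P = 'the list is sorted' and Q = 'binary search can be applied'.

If binary search can be applied, then the list is sorted.


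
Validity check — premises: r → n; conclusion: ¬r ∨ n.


This matches the form of material implication: the conclusion follows in every model of the premises.

Valid.


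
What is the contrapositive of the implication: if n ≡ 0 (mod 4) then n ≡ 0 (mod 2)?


The contrapositive of (P → Q) is (¬Q → ¬P); it is logically equivalent to the original.
Here P = 'n ≡ 0 (mod 4)' and Q = 'n ≡ 0 (mod 2)'.

If not (n ≡ 0 (mod 2)), then not (n ≡ 0 (mod 4)).


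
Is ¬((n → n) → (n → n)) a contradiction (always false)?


Truth table over {n}:
n | φ
-----
F | F
T | F
Every row is false.

Yes, it is a contradiction.


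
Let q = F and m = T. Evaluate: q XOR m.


Exclusive or is true when exactly one operand is true.
Substitute: q=F, m=T.
F XOR T evaluates to T.

T


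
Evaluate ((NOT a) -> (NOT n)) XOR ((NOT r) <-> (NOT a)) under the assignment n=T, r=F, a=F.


Substitute n=T, r=F, a=F:
NOT a = T
NOT n = F
(NOT a) -> (NOT n) = T -> F = F
NOT r = T
NOT a = T
(NOT r) <-> (NOT a) = T <-> T = T
((NOT a) -> (NOT n)) XOR ((NOT r) <-> (NOT a)) = F XOR T = T

T


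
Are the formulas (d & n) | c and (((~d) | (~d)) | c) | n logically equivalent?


Compare truth tables:
c | d | n | φ | ψ
-----------------
False | False | False | False | True
True | False | False | True | True
False | True | False | False | False
True | True | False | True | True
False | False | True | False | True
True | False | True | True | True
False | True | True | True | True
True | True | True | True | True
They differ at row 1 (c=False, d=False, n=False): φ=False but ψ=True.

No, they are not logically equivalent.


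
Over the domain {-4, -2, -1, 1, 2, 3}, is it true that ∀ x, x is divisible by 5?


Evaluate the predicate on each element: -4:F, -2:F, -1:F, 1:F, 2:F, 3:F.
Counterexample x = -4 fails the predicate.

F


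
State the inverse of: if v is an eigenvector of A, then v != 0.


The inverse of (P → Q) is (¬P → ¬Q). It is equivalent to the converse, not to the original.
Here P = 'v is an eigenvector of A' and Q = 'v != 0'.

If not (v is an eigenvector of A), then not (v != 0).


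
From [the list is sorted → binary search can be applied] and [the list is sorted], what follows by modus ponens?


Modus ponens: from (P → Q) and P, infer Q.
P = 'the list is sorted' is asserted, and P → Q holds, so Q follows.

binary search can be applied.


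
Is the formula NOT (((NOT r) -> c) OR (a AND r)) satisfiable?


Search for a satisfying assignment over {a, c, r}.
Try a=F, c=F, r=F: the formula evaluates to T.
A satisfying assignment exists.

Satisfiable.


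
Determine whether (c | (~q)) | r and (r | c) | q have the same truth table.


Compare truth tables:
c | q | r | φ | ψ
-----------------
False | False | False | True | False
True | False | False | True | True
False | True | False | False | True
True | True | False | True | True
False | False | True | True | True
True | False | True | True | True
False | True | True | True | True
True | True | True | True | True
They differ at row 1 (c=False, q=False, r=False): φ=True but ψ=False.

No, they are not logically equivalent.


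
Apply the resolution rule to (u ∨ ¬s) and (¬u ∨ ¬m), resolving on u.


The clauses contain complementary literals u and ¬u.
Resolution eliminates this pair and disjoins the remaining literals (merging duplicates).

(¬s ∨ ¬m)


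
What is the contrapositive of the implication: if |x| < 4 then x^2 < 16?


The contrapositive of (P → Q) is (¬Q → ¬P); it is logically equivalent to the original.
Here P = '|x| < 4' and Q = 'x^2 < 16'.

If not (x^2 < 16), then not (|x| < 4).


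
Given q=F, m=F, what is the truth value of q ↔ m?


Biconditional is true when both operands have the same truth value.
Substitute: q=F, m=F.
F ↔ F evaluates to T.

T


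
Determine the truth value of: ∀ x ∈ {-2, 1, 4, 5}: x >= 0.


Evaluate the predicate on each element: -2:F, 1:T, 4:T, 5:T.
Counterexample x = -2 fails the predicate.

F


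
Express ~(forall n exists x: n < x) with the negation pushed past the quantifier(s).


Negation flips each quantifier (∀↔∃) and negates the inner predicate.
¬(forall n exists x: φ) = exists n forall x: ¬φ.

exists n forall x: ~(n < x)


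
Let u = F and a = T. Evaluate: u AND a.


Conjunction is true only when both operands are true.
Substitute: u=F, a=T.
F AND T evaluates to F.

F


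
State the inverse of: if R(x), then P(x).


The inverse of (P → Q) is (¬P → ¬Q). It is equivalent to the converse, not to the original.
Here P = 'R(x)' and Q = 'P(x)'.

If not (R(x)), then not (P(x)).


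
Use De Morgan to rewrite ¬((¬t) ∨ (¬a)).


De Morgan: the negation of a disjunction is the conjunction of the negations.
Distribute ¬ across ∨, flipping it to ∧, and negate each literal.

t ∧ a


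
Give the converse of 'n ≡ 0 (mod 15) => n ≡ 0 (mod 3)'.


The converse of (P → Q) is (Q → P). It is not in general equivalent to the original.
Here P = 'n ≡ 0 (mod 15)' and Q = 'n ≡ 0 (mod 3)'.

If n ≡ 0 (mod 3), then n ≡ 0 (mod 15).


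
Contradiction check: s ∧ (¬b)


Truth table over {b, s}:
b | s | φ
---------
F | F | F
T | F | F
F | T | T
T | T | F
Satisfying assignment at row 3: b=F, s=T gives T.

No, it is not a contradiction.


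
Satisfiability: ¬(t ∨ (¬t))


Check all 2 assignments over {t}:
t | φ
-----
F | F
T | F
No assignment makes the formula true.

Unsatisfiable.


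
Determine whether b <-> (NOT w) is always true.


Build the truth table over {b, w}:
b | w | φ
---------
F | F | F
T | F | T
F | T | T
T | T | F
Counterexample at row 1: with b=F, w=F, the formula is F.

No, it is not a tautology.


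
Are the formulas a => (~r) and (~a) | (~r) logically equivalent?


Compare truth tables:
a | r | φ | ψ
-------------
False | False | True | True
True | False | True | True
False | True | True | True
True | True | False | False
The columns φ and ψ agree on every row.

Yes, they are logically equivalent.


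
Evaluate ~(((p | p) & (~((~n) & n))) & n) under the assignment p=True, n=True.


Substitute p=True, n=True:
p | p = True | True = True
~n = False
(~n) & n = False & True = False
~((~n) & n) = True
(p | p) & (~((~n) & n)) = True & True = True
((p | p) & (~((~n) & n))) & n = True & True = True
~(((p | p) & (~((~n) & n))) & n) = False

False


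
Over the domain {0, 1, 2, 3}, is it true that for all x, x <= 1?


Evaluate the predicate on each element: 0:T, 1:T, 2:F, 3:F.
Counterexample x = 2 fails the predicate.

F


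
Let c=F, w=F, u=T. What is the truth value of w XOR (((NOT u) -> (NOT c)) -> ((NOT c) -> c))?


Substitute c=F, w=F, u=T:
NOT u = F
NOT c = T
(NOT u) -> (NOT c) = F -> T = T
NOT c = T
(NOT c) -> c = T -> F = F
((NOT u) -> (NOT c)) -> ((NOT c) -> c) = T -> F = F
w XOR (((NOT u) -> (NOT c)) -> ((NOT c) -> c)) = F XOR F = F

F


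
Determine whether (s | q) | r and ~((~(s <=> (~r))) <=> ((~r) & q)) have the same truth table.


Compare truth tables:
q | r | s | φ | ψ
-----------------
False | False | False | False | True
True | False | False | True | False
False | True | False | True | False
True | True | False | True | False
False | False | True | True | False
True | False | True | True | True
False | True | True | True | True
True | True | True | True | True
They differ at row 1 (q=False, r=False, s=False): φ=False but ψ=True.

No, they are not logically equivalent.


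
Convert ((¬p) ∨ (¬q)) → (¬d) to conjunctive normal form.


Step 1: Rewrite as ¬((¬p) ∨ (¬q)) ∨ (¬d) = (¬(¬p) ∧ ¬(¬q)) ∨ (¬d).
Step 2: Distribute ∨ over ∧.
Step 3: Eliminate any double negations (¬¬X = X).

(p ∨ (¬d)) ∧ (q ∨ (¬d))


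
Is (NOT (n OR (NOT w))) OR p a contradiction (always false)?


Truth table over {n, p, w}:
n | p | w | φ
-------------
F | F | F | F
T | F | F | F
F | T | F | T
T | T | F | T
F | F | T | T
T | F | T | F
F | T | T | T
T | T | T | T
Satisfying assignment at row 3: n=F, p=T, w=F gives T.

No, it is not a contradiction.


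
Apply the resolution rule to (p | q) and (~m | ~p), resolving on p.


The clauses contain complementary literals p and ~p.
Resolution eliminates this pair and disjoins the remaining literals (merging duplicates).

(q | ~m)


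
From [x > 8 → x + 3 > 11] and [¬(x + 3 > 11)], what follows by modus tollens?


Modus tollens: from (P → Q) and ¬Q, infer ¬P.
Q = 'x + 3 > 11' is denied; since P → Q, P must also fail.

Not (x > 8).


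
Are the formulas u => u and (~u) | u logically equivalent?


Compare truth tables:
u | φ | ψ
---------
False | True | True
True | True | True
The columns φ and ψ agree on every row.

Yes, they are logically equivalent.


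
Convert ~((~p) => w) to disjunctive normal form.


Step 1: Rewrite implication then negate: ¬(¬(¬p) ∨ w) = (¬p) ∧ ¬w.

(~p) & (~w)


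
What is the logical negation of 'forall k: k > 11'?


¬(forall x: φ) = exists x: ¬φ, and ¬(exists x: φ) = forall x: ¬φ.
Apply to the universal statement.

exists k: ~(k > 11)


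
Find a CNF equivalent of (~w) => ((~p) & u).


Step 1: Rewrite (¬w) → ((¬p) ∧ u) as ¬(¬w) ∨ ((¬p) ∧ u).
Step 2: Distribute ∨ over ∧.
Step 3: Eliminate any double negations (¬¬X = X).

(w | (~p)) & (w | u)


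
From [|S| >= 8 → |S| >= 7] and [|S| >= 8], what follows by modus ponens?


Modus ponens: from (P → Q) and P, infer Q.
P = '|S| >= 8' is asserted, and P → Q holds, so Q follows.

|S| >= 7.


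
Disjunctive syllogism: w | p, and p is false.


Disjunctive syllogism: from (P ∨ Q) and ¬P, infer Q.
One disjunct, 'p', is ruled out; the other must hold.

w


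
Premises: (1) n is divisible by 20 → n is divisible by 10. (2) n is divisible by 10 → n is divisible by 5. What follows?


Hypothetical syllogism: from (P → Q) and (Q → R), infer (P → R).
Chain the two implications through the shared middle term 'n is divisible by 10'.

n is divisible by 20 → n is divisible by 5


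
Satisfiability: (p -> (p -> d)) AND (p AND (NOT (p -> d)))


Check all 4 assignments over {d, p}:
d | p | φ
---------
F | F | F
T | F | F
F | T | F
T | T | F
No assignment makes the formula true.

Unsatisfiable.


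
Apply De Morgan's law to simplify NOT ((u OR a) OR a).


De Morgan: the negation of a disjunction is the conjunction of the negations.
Distribute NOT across OR, flipping it to AND, and negate each literal.

((NOT u) AND (NOT a)) AND (NOT a)


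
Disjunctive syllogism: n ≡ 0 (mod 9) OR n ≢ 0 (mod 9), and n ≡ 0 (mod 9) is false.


Disjunctive syllogism: from (P ∨ Q) and ¬P, infer Q.
One disjunct, 'n ≡ 0 (mod 9)', is ruled out; the other must hold.

n ≢ 0 (mod 9)


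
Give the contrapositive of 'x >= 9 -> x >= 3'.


The contrapositive of (P → Q) is (¬Q → ¬P); it is logically equivalent to the original.
Here P = 'x >= 9' and Q = 'x >= 3'.

If not (x >= 3), then not (x >= 9).


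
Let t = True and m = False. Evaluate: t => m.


Implication is false only when antecedent is true and consequent is false.
Substitute: t=True, m=False.
True => False evaluates to False.

False


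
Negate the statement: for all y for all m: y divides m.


Negation flips each quantifier (∀↔∃) and negates the inner predicate.
¬(for all y for all m: φ) = there exists y there exists m: ¬φ.

there exists y there exists m: NOT(y divides m)


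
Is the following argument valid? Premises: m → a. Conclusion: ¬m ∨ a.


This matches the form of material implication: the conclusion follows in every model of the premises.

Valid.


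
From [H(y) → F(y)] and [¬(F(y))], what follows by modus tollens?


Modus tollens: from (P → Q) and ¬Q, infer ¬P.
Q = 'F(y)' is denied; since P → Q, P must also fail.

Not (H(y)).


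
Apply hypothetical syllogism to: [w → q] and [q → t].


Hypothetical syllogism: from (P → Q) and (Q → R), infer (P → R).
Chain the two implications through the shared middle term 'q'.

w → t


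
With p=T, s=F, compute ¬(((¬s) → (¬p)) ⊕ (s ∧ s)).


Substitute p=T, s=F:
¬s = T
¬p = F
(¬s) → (¬p) = T → F = F
s ∧ s = F ∧ F = F
((¬s) → (¬p)) ⊕ (s ∧ s) = F ⊕ F = F
¬(((¬s) → (¬p)) ⊕ (s ∧ s)) = T

T


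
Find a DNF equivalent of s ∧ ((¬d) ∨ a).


Step 1: Distribute ∧ over ∨: s ∧ ((¬d) ∨ a) = (s ∧ (¬d)) ∨ (s ∧ a).

(s ∧ (¬d)) ∨ (s ∧ a)


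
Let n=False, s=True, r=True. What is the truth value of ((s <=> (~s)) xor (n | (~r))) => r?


Substitute n=False, s=True, r=True:
~s = False
s <=> (~s) = True <=> False = False
~r = False
n | (~r) = False | False = False
(s <=> (~s)) xor (n | (~r)) = False xor False = False
((s <=> (~s)) xor (n | (~r))) => r = False => True = True

True


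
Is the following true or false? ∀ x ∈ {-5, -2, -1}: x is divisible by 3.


Evaluate the predicate on each element: -5:F, -2:F, -1:F.
Counterexample x = -5 fails the predicate.

F


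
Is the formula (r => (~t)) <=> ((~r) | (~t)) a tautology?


Build the truth table over {r, t}:
r | t | φ
---------
False | False | True
True | False | True
False | True | True
True | True | True
Every row evaluates to true.

Yes, it is a tautology.


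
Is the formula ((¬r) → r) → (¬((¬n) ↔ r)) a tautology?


Build the truth table over {n, r}:
n | r | φ
---------
F | F | T
T | F | T
F | T | F
T | T | T
Counterexample at row 3: with n=F, r=T, the formula is F.

No, it is not a tautology.


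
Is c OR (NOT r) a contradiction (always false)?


Truth table over {c, r}:
c | r | φ
---------
F | F | T
T | F | T
F | T | F
T | T | T
Satisfying assignment at row 1: c=F, r=F gives T.

No, it is not a contradiction.


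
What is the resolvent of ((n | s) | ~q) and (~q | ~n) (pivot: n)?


The clauses contain complementary literals n and ~n.
Resolution eliminates this pair and disjoins the remaining literals (merging duplicates).

(~q | s)


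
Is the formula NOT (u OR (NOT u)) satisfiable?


Check all 2 assignments over {u}:
u | φ
-----
F | F
T | F
No assignment makes the formula true.

Unsatisfiable.


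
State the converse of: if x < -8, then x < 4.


The converse of (P → Q) is (Q → P). It is not in general equivalent to the original.
Here P = 'x < -8' and Q = 'x < 4'.

If x < 4, then x < -8.


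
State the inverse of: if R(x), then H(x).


The inverse of (P → Q) is (¬P → ¬Q). It is equivalent to the converse, not to the original.
Here P = 'R(x)' and Q = 'H(x)'.

If not (R(x)), then not (H(x)).


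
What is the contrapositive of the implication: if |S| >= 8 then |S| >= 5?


The contrapositive of (P → Q) is (¬Q → ¬P); it is logically equivalent to the original.
Here P = '|S| >= 8' and Q = '|S| >= 5'.

If not (|S| >= 5), then not (|S| >= 8).


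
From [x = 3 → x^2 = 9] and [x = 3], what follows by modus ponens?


Modus ponens: from (P → Q) and P, infer Q.
P = 'x = 3' is asserted, and P → Q holds, so Q follows.

x^2 = 9.


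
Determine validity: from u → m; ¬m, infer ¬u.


This matches the form of modus tollens: the conclusion follows in every model of the premises.

Valid.


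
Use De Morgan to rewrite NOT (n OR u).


De Morgan: the negation of a disjunction is the conjunction of the negations.
Distribute NOT across OR, flipping it to AND, and negate each literal.

(NOT n) AND (NOT u)


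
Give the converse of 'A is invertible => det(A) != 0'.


The converse of (P → Q) is (Q → P). It is not in general equivalent to the original.
Here P = 'A is invertible' and Q = 'det(A) != 0'.

If det(A) != 0, then A is invertible.


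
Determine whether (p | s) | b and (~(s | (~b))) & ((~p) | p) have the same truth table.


Compare truth tables:
b | p | s | φ | ψ
-----------------
False | False | False | False | False
True | False | False | True | True
False | True | False | True | False
True | True | False | True | True
False | False | True | True | False
True | False | True | True | False
False | True | True | True | False
True | True | True | True | False
They differ at row 3 (b=False, p=True, s=False): φ=True but ψ=False.

No, they are not logically equivalent.


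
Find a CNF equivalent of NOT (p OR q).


Step 1: Apply De Morgan: ¬(p ∨ q) = ¬p ∧ ¬q.

(NOT p) AND (NOT q)


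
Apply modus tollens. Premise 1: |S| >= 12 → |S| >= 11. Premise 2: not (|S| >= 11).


Modus tollens: from (P → Q) and ¬Q, infer ¬P.
Q = '|S| >= 11' is denied; since P → Q, P must also fail.

Not (|S| >= 12).


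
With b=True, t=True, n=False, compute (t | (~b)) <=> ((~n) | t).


Substitute b=True, t=True, n=False:
~b = False
t | (~b) = True | False = True
~n = True
(~n) | t = True | True = True
(t | (~b)) <=> ((~n) | t) = True <=> True = True

True


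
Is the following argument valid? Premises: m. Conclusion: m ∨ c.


This matches the form of disjunction introduction: the conclusion follows in every model of the premises.

Valid.


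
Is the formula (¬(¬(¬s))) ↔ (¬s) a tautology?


Build the truth table over {s}:
s | φ
-----
F | T
T | T
Every row evaluates to true.

Yes, it is a tautology.


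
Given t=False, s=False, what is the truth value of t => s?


Implication is false only when antecedent is true and consequent is false.
Substitute: t=False, s=False.
False => False evaluates to True.

True


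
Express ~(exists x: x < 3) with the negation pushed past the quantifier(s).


¬(forall x: φ) = exists x: ¬φ, and ¬(exists x: φ) = forall x: ¬φ.
Apply to the existential statement.

forall x: ~(x < 3)


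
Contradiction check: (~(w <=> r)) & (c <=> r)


Truth table over {c, r, w}:
c | r | w | φ
-------------
False | False | False | False
True | False | False | False
False | True | False | False
True | True | False | True
False | False | True | True
True | False | True | False
False | True | True | False
True | True | True | False
Satisfying assignment at row 4: c=True, r=True, w=False gives True.

No, it is not a contradiction.


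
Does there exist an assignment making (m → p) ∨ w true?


Search for a satisfying assignment over {m, p, w}.
Try m=F, p=F, w=F: the formula evaluates to T.
A satisfying assignment exists.

Satisfiable.


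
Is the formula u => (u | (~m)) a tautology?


Build the truth table over {m, u}:
m | u | φ
---------
False | False | True
True | False | True
False | True | True
True | True | True
Every row evaluates to true.

Yes, it is a tautology.


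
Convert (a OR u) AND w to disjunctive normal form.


Step 1: Distribute ∧ over ∨: (a ∨ u) ∧ w = (a ∧ w) ∨ (u ∧ w).

(a AND w) OR (u AND w)


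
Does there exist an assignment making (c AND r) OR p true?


Search for a satisfying assignment over {c, p, r}.
Try c=F, p=T, r=F: the formula evaluates to T.
A satisfying assignment exists.

Satisfiable.


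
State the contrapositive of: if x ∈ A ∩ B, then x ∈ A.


The contrapositive of (P → Q) is (¬Q → ¬P); it is logically equivalent to the original.
Here P = 'x ∈ A ∩ B' and Q = 'x ∈ A'.

If not (x ∈ A), then not (x ∈ A ∩ B).


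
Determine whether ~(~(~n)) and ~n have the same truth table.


Compare truth tables:
n | φ | ψ
---------
False | True | True
True | False | False
The columns φ and ψ agree on every row.

Yes, they are logically equivalent.


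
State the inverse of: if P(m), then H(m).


The inverse of (P → Q) is (¬P → ¬Q). It is equivalent to the converse, not to the original.
Here P = 'P(m)' and Q = 'H(m)'.

If not (P(m)), then not (H(m)).


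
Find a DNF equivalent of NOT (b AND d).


Step 1: Apply De Morgan: ¬(b ∧ d) = ¬b ∨ ¬d.

(NOT b) OR (NOT d)


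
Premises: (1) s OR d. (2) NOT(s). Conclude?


Disjunctive syllogism: from (P ∨ Q) and ¬P, infer Q.
One disjunct, 's', is ruled out; the other must hold.

d


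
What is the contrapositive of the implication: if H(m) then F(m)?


The contrapositive of (P → Q) is (¬Q → ¬P); it is logically equivalent to the original.
Here P = 'H(m)' and Q = 'F(m)'.

If not (F(m)), then not (H(m)).


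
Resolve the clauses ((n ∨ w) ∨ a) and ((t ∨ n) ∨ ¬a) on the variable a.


The clauses contain complementary literals a and ¬a.
Resolution eliminates this pair and disjoins the remaining literals (merging duplicates).

((w ∨ n) ∨ t)


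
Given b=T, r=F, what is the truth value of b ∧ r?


Conjunction is true only when both operands are true.
Substitute: b=T, r=F.
T ∧ F evaluates to F.

F


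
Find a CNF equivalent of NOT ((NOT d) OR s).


Step 1: Apply De Morgan: ¬((¬d) ∨ s) = ¬(¬d) ∧ ¬s.
Step 2: Eliminate any double negations (¬¬X = X).

d AND (NOT s)


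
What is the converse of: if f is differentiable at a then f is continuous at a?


The converse of (P → Q) is (Q → P). It is not in general equivalent to the original.
Here P = 'f is differentiable at a' and Q = 'f is continuous at a'.

If f is continuous at a, then f is differentiable at a.


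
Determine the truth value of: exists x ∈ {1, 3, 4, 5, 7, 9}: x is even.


Evaluate the predicate on each element: 1:False, 3:False, 4:True, 5:False, 7:False, 9:False.
Witness x = 4 satisfies the predicate.

True


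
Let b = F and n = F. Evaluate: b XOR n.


Exclusive or is true when exactly one operand is true.
Substitute: b=F, n=F.
F XOR F evaluates to F.

F


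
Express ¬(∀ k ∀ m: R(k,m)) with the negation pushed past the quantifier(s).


Negation flips each quantifier (∀↔∃) and negates the inner predicate.
¬(∀ k ∀ m: φ) = ∃ k ∃ m: ¬φ.

∃ k ∃ m: ¬(R(k,m))


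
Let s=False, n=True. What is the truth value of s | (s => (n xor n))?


Substitute s=False, n=True:
n xor n = True xor True = False
s => (n xor n) = False => False = True
s | (s => (n xor n)) = False | True = True

True


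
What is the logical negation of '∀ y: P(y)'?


¬(∀ x: φ) = ∃ x: ¬φ, and ¬(∃ x: φ) = ∀ x: ¬φ.
Apply to the universal statement.

∃ y: ¬(P(y))


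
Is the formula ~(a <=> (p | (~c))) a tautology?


Build the truth table over {a, c, p}:
a | c | p | φ
-------------
False | False | False | True
True | False | False | False
False | True | False | False
True | True | False | True
False | False | True | True
True | False | True | False
False | True | True | True
True | True | True | False
Counterexample at row 2: with a=True, c=False, p=False, the formula is False.

No, it is not a tautology.


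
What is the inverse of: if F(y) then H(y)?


The inverse of (P → Q) is (¬P → ¬Q). It is equivalent to the converse, not to the original.
Here P = 'F(y)' and Q = 'H(y)'.

If not (F(y)), then not (H(y)).


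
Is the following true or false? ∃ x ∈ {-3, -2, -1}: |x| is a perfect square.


Evaluate the predicate on each element: -3:F, -2:F, -1:T.
Witness x = -1 satisfies the predicate.

T


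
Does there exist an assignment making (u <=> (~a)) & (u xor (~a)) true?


Check all 4 assignments over {a, u}:
a | u | φ
---------
False | False | False
True | False | False
False | True | False
True | True | False
No assignment makes the formula true.

Unsatisfiable.


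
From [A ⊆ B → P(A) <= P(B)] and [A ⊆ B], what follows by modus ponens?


Modus ponens: from (P → Q) and P, infer Q.
P = 'A ⊆ B' is asserted, and P → Q holds, so Q follows.

P(A) <= P(B).


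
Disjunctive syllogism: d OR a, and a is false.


Disjunctive syllogism: from (P ∨ Q) and ¬P, infer Q.
One disjunct, 'a', is ruled out; the other must hold.

d


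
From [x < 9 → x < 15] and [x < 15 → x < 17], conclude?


Hypothetical syllogism: from (P → Q) and (Q → R), infer (P → R).
Chain the two implications through the shared middle term 'x < 15'.

x < 9 → x < 17


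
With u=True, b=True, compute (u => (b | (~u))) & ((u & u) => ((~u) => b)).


Substitute u=True, b=True:
~u = False
b | (~u) = True | False = True
u => (b | (~u)) = True => True = True
u & u = True & True = True
~u = False
(~u) => b = False => True = True
(u & u) => ((~u) => b) = True => True = True
(u => (b | (~u))) & ((u & u) => ((~u) => b)) = True & True = True

True


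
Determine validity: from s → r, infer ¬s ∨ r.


This matches the form of material implication: the conclusion follows in every model of the premises.

Valid.


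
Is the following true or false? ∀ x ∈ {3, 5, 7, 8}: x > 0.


Evaluate the predicate on each element: 3:T, 5:T, 7:T, 8:T.
Every element satisfies the predicate.

T


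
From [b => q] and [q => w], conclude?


Hypothetical syllogism: from (P → Q) and (Q → R), infer (P → R).
Chain the two implications through the shared middle term 'q'.

b => w


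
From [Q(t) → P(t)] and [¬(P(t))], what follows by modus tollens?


Modus tollens: from (P → Q) and ¬Q, infer ¬P.
Q = 'P(t)' is denied; since P → Q, P must also fail.

Not (Q(t)).


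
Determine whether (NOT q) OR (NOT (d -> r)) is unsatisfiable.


Truth table over {d, q, r}:
d | q | r | φ
-------------
F | F | F | T
T | F | F | T
F | T | F | F
T | T | F | T
F | F | T | T
T | F | T | T
F | T | T | F
T | T | T | F
Satisfying assignment at row 1: d=F, q=F, r=F gives T.

No, it is not a contradiction.


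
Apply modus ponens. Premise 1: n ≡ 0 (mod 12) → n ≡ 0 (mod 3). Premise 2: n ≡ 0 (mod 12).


Modus ponens: from (P → Q) and P, infer Q.
P = 'n ≡ 0 (mod 12)' is asserted, and P → Q holds, so Q follows.

n ≡ 0 (mod 3).


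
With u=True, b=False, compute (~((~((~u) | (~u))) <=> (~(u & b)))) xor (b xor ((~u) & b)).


Substitute u=True, b=False:
… (earlier sub-steps elided)
(~u) | (~u) = False | False = False
~((~u) | (~u)) = True
u & b = True & False = False
~(u & b) = True
(~((~u) | (~u))) <=> (~(u & b)) = True <=> True = True
~((~((~u) | (~u))) <=> (~(u & b))) = False
~u = False
(~u) & b = False & False = False
b xor ((~u) & b) = False xor False = False
(~((~((~u) | (~u))) <=> (~(u & b)))) xor (b xor ((~u) & b)) = False xor False = False

False


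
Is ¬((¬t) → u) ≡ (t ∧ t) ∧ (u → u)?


Compare truth tables:
t | u | φ | ψ
-------------
F | F | T | F
T | F | F | T
F | T | F | F
T | T | F | T
They differ at row 1 (t=F, u=F): φ=T but ψ=F.

No, they are not logically equivalent.


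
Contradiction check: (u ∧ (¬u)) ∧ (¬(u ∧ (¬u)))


Truth table over {u}:
u | φ
-----
F | F
T | F
Every row is false.

Yes, it is a contradiction.


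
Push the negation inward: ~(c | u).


De Morgan: the negation of a disjunction is the conjunction of the negations.
Distribute ~ across |, flipping it to &, and negate each literal.

(~c) & (~u)


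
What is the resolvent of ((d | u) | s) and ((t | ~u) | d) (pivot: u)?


The clauses contain complementary literals u and ~u.
Resolution eliminates this pair and disjoins the remaining literals (merging duplicates).

((s | d) | t)


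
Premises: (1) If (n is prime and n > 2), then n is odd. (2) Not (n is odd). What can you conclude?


Modus tollens: from (P → Q) and ¬Q, infer ¬P.
Q = 'n is odd' is denied; since P → Q, P must also fail.

Not ((n is prime and n > 2)).


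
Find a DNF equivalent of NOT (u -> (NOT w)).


Step 1: Rewrite implication then negate: ¬(¬u ∨ (¬w)) = u ∧ ¬(¬w).
Step 2: Eliminate any double negations (¬¬X = X).

u AND w


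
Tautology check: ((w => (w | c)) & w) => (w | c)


Build the truth table over {c, w}:
c | w | φ
---------
False | False | True
True | False | True
False | True | True
True | True | True
Every row evaluates to true.

Yes, it is a tautology.


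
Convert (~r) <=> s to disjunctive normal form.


Step 1: (¬r) ↔ s is true exactly when both agree: ((¬r) ∧ s) ∨ (¬(¬r) ∧ ¬s).
Step 2: Eliminate any double negations (¬¬X = X).

((~r) & s) | (r & (~s))


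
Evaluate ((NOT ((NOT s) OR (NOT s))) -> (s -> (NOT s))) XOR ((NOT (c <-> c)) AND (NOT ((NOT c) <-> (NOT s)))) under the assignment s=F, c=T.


Substitute s=F, c=T:
… (earlier sub-steps elided)
s -> (NOT s) = F -> T = T
(NOT ((NOT s) OR (NOT s))) -> (s -> (NOT s)) = F -> T = T
c <-> c = T <-> T = T
NOT (c <-> c) = F
NOT c = F
NOT s = T
(NOT c) <-> (NOT s) = F <-> T = F
NOT ((NOT c) <-> (NOT s)) = T
(NOT (c <-> c)) AND (NOT ((NOT c) <-> (NOT s))) = F AND T = F
((NOT ((NOT s) OR (NOT s))) -> (s -> (NOT s))) XOR ((NOT (c <-> c)) AND (NOT ((NOT c) <-> (NOT s)))) = T XOR F = T

T


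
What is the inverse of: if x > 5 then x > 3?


The inverse of (P → Q) is (¬P → ¬Q). It is equivalent to the converse, not to the original.
Here P = 'x > 5' and Q = 'x > 3'.

If not (x > 5), then not (x > 3).


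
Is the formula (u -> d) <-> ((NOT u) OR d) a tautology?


Build the truth table over {d, u}:
d | u | φ
---------
F | F | T
T | F | T
F | T | T
T | T | T
Every row evaluates to true.

Yes, it is a tautology.


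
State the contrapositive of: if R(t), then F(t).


The contrapositive of (P → Q) is (¬Q → ¬P); it is logically equivalent to the original.
Here P = 'R(t)' and Q = 'F(t)'.

If not (F(t)), then not (R(t)).


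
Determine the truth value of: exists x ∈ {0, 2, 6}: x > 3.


Evaluate the predicate on each element: 0:False, 2:False, 6:True.
Witness x = 6 satisfies the predicate.

True


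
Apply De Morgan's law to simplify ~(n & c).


De Morgan: the negation of a conjunction is the disjunction of the negations.
Distribute ~ across &, flipping it to |, and negate each literal.

(~n) | (~c)


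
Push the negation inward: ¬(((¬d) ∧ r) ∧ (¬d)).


De Morgan: the negation of a conjunction is the disjunction of the negations.
Distribute ¬ across ∧, flipping it to ∨, and negate each literal.

(d ∨ (¬r)) ∨ d
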